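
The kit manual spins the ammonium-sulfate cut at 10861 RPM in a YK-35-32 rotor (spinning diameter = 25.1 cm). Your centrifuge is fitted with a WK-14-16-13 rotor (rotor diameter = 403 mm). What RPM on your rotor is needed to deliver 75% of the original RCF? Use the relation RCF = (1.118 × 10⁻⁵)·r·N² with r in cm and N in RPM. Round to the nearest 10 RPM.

7420 RPM

Original rotor: r = 25.1 / 2 = 12.55 cm
RCF_original = 1.118 × 10⁻⁵ × 12.55 × (10861)² = 1.118 × 10⁻⁵ × 12.55 × 117,961,321 ≈ 16,551 × g
Target RCF = 0.75 × 16,551 ≈ 12,413.2 × g
Your rotor: r = 403 mm / 2 = 201.5 mm = 20.15 cm
12,413.2 = 1.118 × 10⁻⁵ × 20.15 × N²
N² = 12,413.2 / (22.5277 × 10⁻⁵) = 55,101,941
N ≈ √55,101,941 ≈ 7,423.1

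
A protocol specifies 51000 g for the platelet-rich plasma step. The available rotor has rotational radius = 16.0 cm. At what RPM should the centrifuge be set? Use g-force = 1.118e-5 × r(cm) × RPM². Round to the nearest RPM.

16885 RPM

51,000 = 1.118 × 10⁻⁵ × 16 × N²
N² = 51,000 / (17.888 × 10⁻⁵) = 285,107,335
N ≈ √285,107,335 ≈ 16,885.1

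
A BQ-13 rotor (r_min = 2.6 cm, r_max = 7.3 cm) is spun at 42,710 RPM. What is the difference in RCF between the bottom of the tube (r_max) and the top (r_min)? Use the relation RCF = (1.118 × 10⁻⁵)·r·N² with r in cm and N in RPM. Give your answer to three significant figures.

≈ 95900 x g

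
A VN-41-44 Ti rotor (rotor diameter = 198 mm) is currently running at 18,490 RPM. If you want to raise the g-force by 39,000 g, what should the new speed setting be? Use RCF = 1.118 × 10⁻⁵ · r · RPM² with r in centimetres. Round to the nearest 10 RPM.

r = 198 mm / 2 = 99 mm = 9.9 cm
Current RCF = 1.118 × 10⁻⁵ × 9.9 × (18490)² = 1.118 × 10⁻⁵ × 9.9 × 341,880,100 ≈ 37,840 × g
Target RCF = 37,840 + 39,000 = 76,840 × g
N² = 76,840 / (11.0682 × 10⁻⁵) = 694,241,159
N ≈ √694,241,159 ≈ 26,348.5

N₂ ≈ 26350 RPM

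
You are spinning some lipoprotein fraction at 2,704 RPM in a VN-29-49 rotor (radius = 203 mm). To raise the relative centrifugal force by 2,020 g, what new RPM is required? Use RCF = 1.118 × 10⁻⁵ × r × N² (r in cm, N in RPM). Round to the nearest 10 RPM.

r = 203 mm = 20.3 cm
Current RCF = 1.118 × 10⁻⁵ × 20.3 × (2704)² = 1.118 × 10⁻⁵ × 20.3 × 7,311,616 ≈ 1,659.4 × g
Target RCF = 1,659.4 + 2,020 = 3,679.4 × g
N² = 3,679.4 / (22.6954 × 10⁻⁵) = 16,212,096
N ≈ √16,212,096 ≈ 4,026.4

4030 RPM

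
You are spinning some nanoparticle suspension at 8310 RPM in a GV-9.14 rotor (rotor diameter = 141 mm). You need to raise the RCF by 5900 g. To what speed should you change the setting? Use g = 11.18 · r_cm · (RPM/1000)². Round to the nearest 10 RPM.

≈ 12000 RPM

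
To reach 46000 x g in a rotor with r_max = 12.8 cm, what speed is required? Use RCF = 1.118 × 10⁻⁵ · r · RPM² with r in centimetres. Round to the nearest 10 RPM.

RCF = 1.118 × 10⁻⁵ × r × N²
46,000 = 1.118 × 10⁻⁵ × 12.8 × N²
N² = 46,000 / (14.3104 × 10⁻⁵) = 321,444,544
N ≈ √321,444,544 ≈ 17,928.9

≈ 17930 RPM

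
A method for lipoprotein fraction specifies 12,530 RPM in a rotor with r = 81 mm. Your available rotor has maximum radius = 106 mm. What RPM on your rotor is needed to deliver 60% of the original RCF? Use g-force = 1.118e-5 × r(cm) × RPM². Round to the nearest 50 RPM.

≈ 8500 RPM

Original rotor: r = 81 mm = 8.1 cm
RCF_original = 1.118 × 10⁻⁵ × 8.1 × (12530)² = 1.118 × 10⁻⁵ × 8.1 × 157,000,900 ≈ 14,217.7 × g
Target RCF = 0.6 × 14,217.7 ≈ 8,530.6 × g
Your rotor: r = 106 mm = 10.6 cm
8,530.6 = 1.118 × 10⁻⁵ × 10.6 × N²
N² = 8,530.6 / (11.8508 × 10⁻⁵) = 71,983,326
N ≈ √71,983,326 ≈ 8,484.3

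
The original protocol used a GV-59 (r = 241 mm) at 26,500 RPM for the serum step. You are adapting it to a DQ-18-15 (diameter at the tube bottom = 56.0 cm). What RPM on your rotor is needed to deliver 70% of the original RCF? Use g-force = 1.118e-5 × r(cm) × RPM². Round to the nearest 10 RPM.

20570 RPM

Original rotor: r = 241 mm = 24.1 cm
RCF = 1.118 × 10⁻⁵ × r × N²
RCF_original = 1.118 × 10⁻⁵ × 24.1 × (26500)² = 1.118 × 10⁻⁵ × 24.1 × 702,250,000 ≈ 189,212.8 × g
Target RCF = 0.7 × 189,212.8 ≈ 132,449 × g
Your rotor: r = 56.0 / 2 = 28 cm
132,449 = 1.118 × 10⁻⁵ × 28 × N²
N² = 132,449 / (31.304 × 10⁻⁵) = 423,105,673
N ≈ √423,105,673 ≈ 20,569.5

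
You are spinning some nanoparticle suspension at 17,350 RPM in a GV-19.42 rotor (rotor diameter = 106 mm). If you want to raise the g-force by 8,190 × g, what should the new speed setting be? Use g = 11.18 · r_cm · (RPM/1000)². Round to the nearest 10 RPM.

r = 106 mm / 2 = 53 mm = 5.3 cm
Current RCF = 11.18 × 5.3 × (17.35)² = 11.18 × 5.3 × 301.0225 ≈ 17,836.8 × g
Target RCF = 17,836.8 + 8,190 = 26,026.8 × g
(N/1000)² = 26,026.8 / 59.254 = 439.2412
N = 1000 × √439.2412 ≈ 20,958.1

N₂ ≈ 20960 RPM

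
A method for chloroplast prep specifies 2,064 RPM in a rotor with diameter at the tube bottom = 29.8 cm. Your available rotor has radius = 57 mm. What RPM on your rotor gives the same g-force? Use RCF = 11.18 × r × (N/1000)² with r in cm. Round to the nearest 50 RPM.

≈ 3350 RPM

Original rotor: r = 29.8 / 2 = 14.9 cm
RCF = 11.18 × r × (N/1000)²
RCF_original = 11.18 × 14.9 × (2.064)² = 11.18 × 14.9 × 4.260096 ≈ 709.7 × g
Your rotor: r = 57 mm = 5.7 cm
709.7 = 11.18 × 5.7 × (N/1000)²
(N/1000)² = 709.7 / 63.726 = 11.13674
N = 1000 × √11.13674 ≈ 3,337.2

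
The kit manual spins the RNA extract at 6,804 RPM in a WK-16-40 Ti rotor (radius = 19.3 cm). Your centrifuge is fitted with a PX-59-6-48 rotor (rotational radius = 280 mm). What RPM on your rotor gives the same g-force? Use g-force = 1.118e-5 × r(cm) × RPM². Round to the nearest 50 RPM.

≈ 5650 RPM

RCF_original = 1.118 × 10⁻⁵ × 19.3 × (6804)² = 1.118 × 10⁻⁵ × 19.3 × 46,294,416 ≈ 9,989.1 × g
Your rotor: r = 280 mm = 28.0 cm
9,989.1 = 1.118 × 10⁻⁵ × 28 × N²
N² = 9,989.1 / (31.304 × 10⁻⁵) = 31,909,980
N ≈ √31,909,980 ≈ 5,648.9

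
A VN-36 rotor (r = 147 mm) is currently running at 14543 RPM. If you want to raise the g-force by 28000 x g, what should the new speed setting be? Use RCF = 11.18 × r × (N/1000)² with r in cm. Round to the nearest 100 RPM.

r = 147 mm = 14.7 cm
Current RCF = 11.18 × 14.7 × (14.543)² = 11.18 × 14.7 × 211.498849 ≈ 34,759 × g
Target RCF = 34,759 + 28,000 = 62,759 × g
(N/1000)² = 62,759 / 164.346 = 381.8712
N = 1000 × √381.8712 ≈ 19,541.5

N₂ ≈ 19500 RPM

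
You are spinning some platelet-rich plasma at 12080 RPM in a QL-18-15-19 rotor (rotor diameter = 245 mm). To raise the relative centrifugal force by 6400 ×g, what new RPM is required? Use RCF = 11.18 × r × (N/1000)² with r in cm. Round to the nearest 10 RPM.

N₂ ≈ 13880 RPM

r = 245 mm / 2 = 122.5 mm = 12.25 cm
Current RCF = 11.18 × 12.25 × (12.08)² = 11.18 × 12.25 × 145.9264 ≈ 19,985.4 × g
Target RCF = 19,985.4 + 6,400 = 26,385.4 × g
(N/1000)² = 26,385.4 / 136.955 = 192.6574
N = 1000 × √192.6574 ≈ 13,880.1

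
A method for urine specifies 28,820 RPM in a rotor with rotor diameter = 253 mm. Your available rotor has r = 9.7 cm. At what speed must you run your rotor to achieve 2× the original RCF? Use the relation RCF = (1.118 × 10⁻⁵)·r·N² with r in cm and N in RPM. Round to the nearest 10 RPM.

≈ 46540 RPM

Original rotor: r = 253 mm / 2 = 126.5 mm = 12.65 cm
RCF = 1.118 × 10⁻⁵ × r × N²
RCF_original = 1.118 × 10⁻⁵ × 12.65 × (28820)² = 1.118 × 10⁻⁵ × 12.65 × 830,592,400 ≈ 117,468.2 × g
Target RCF = 2 × 117,468.2 ≈ 234,936.4 × g
234,936.4 = 1.118 × 10⁻⁵ × 9.7 × N²
N² = 234,936.4 / (10.8446 × 10⁻⁵) = 2,166,390,646
N ≈ √2,166,390,646 ≈ 46,544.5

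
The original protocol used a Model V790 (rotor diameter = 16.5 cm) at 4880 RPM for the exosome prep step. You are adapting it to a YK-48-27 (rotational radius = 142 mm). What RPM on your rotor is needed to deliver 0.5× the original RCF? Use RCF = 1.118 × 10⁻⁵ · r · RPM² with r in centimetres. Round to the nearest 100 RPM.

≈ 2600 RPM

Original rotor: r = 16.5 / 2 = 8.25 cm
RCF_original = 1.118 × 10⁻⁵ × 8.25 × (4880)² = 1.118 × 10⁻⁵ × 8.25 × 23,814,400 ≈ 2,196.5 × g
Target RCF = 0.5 × 2,196.5 ≈ 1,098.2 × g
Your rotor: r = 142 mm = 14.2 cm
1,098.2 = 1.118 × 10⁻⁵ × 14.2 × N²
N² = 1,098.2 / (15.8756 × 10⁻⁵) = 6,917,534
N ≈ √6,917,534 ≈ 2,630.1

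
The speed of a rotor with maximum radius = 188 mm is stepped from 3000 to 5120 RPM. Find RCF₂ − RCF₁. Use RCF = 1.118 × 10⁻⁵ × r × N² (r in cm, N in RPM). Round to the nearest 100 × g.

r = 188 mm = 18.8 cm
RCF₁ = 1.118 × 10⁻⁵ × 18.8 × (3000)² = 1.118 × 10⁻⁵ × 18.8 × 9,000,000 ≈ 1,891.7 × g
RCF₂ = 1.118 × 10⁻⁵ × 18.8 × (5120)² = 1.118 × 10⁻⁵ × 18.8 × 26,214,400 ≈ 5,509.8 × g
Increase = 5,509.8 − 1,891.7 = 3,618.1

3600 x g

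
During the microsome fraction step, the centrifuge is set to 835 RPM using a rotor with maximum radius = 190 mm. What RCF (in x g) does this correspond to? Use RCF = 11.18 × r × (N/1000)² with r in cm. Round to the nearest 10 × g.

r = 190 mm = 19.0 cm
RCF = 11.18 × r × (N/1000)²
RCF = 11.18 × 19 × (0.835)² = 11.18 × 19 × 0.697225 ≈ 148.1 × g

150 x g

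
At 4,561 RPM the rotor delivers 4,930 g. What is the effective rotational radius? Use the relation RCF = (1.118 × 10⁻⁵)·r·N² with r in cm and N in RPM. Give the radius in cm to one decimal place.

RCF = 1.118 × 10⁻⁵ × r × N²
4930 = 1.118 × 10⁻⁵ × r × (4561)²
r = 4930 / (1.118 × 10⁻⁵ × 20,802,721) = 4930 / 232.5744 ≈ 21.198 cm

≈ 21.2 cm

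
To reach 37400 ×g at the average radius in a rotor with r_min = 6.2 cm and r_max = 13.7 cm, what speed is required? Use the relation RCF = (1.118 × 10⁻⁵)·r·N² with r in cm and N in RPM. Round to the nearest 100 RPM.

r_avg = (6.2 + 13.7) / 2 = 9.95 cm
RCF = 1.118 × 10⁻⁵ × r × N²
37,400 = 1.118 × 10⁻⁵ × 9.95 × N²
N² = 37,400 / (11.1241 × 10⁻⁵) = 336,206,974
N ≈ √336,206,974 ≈ 18,335.9

N ≈ 18300 RPM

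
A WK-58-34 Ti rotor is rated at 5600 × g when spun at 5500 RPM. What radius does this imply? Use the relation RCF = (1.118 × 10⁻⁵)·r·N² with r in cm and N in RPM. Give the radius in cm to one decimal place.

16.6 cm

5600 = 1.118 × 10⁻⁵ × r × (5500)²
r = 5600 / (1.118 × 10⁻⁵ × 30,250,000) = 5600 / 338.195 ≈ 16.558 cm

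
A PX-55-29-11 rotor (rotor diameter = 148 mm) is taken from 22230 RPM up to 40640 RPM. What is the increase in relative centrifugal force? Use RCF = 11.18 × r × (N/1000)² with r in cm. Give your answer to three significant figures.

95800 ×g

r = 148 mm / 2 = 74 mm = 7.4 cm
RCF₁ = 11.18 × 7.4 × (22.23)² = 11.18 × 7.4 × 494.1729 ≈ 40,883.9 × g
RCF₂ = 11.18 × 7.4 × (40.64)² = 11.18 × 7.4 × 1,651.6096 ≈ 136,641 × g
Increase = 136,641 − 40,883.9 = 95,757.1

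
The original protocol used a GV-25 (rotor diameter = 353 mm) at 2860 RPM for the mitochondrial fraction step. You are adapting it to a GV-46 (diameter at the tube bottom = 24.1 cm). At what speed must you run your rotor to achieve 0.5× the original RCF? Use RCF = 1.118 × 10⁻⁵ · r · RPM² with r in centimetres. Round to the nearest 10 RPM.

Original rotor: r = 353 mm / 2 = 176.5 mm = 17.65 cm
RCF_original = 1.118 × 10⁻⁵ × 17.65 × (2860)² = 1.118 × 10⁻⁵ × 17.65 × 8,179,600 ≈ 1,614.1 × g
Target RCF = 0.5 × 1,614.1 ≈ 807 × g
Your rotor: r = 24.1 / 2 = 12.05 cm
807 = 1.118 × 10⁻⁵ × 12.05 × N²
N² = 807 / (13.4719 × 10⁻⁵) = 5,990,246
N ≈ √5,990,246 ≈ 2,447.5

2450 RPM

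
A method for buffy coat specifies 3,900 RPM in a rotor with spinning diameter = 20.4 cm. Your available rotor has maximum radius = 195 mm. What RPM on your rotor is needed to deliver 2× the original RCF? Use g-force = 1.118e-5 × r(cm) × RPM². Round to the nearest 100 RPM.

Original rotor: r = 20.4 / 2 = 10.2 cm
RCF_original = 1.118 × 10⁻⁵ × 10.2 × (3900)² = 1.118 × 10⁻⁵ × 10.2 × 15,210,000 ≈ 1,734.5 × g
Target RCF = 2 × 1,734.5 ≈ 3,469 × g
Your rotor: r = 195 mm = 19.5 cm
3,469 = 1.118 × 10⁻⁵ × 19.5 × N²
N² = 3,469 / (21.801 × 10⁻⁵) = 15,912,114
N ≈ √15,912,114 ≈ 3,989.0

≈ 4000 RPM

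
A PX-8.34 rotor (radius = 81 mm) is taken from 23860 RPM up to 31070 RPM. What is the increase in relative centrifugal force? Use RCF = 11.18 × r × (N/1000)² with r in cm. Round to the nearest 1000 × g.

r = 81 mm = 8.1 cm
RCF₁ = 11.18 × 8.1 × (23.86)² = 11.18 × 8.1 × 569.2996 ≈ 51,554.6 × g
RCF₂ = 11.18 × 8.1 × (31.07)² = 11.18 × 8.1 × 965.3449 ≈ 87,419.7 × g
Increase = 87,419.7 − 51,554.6 = 35,865.1

≈ 36000 × g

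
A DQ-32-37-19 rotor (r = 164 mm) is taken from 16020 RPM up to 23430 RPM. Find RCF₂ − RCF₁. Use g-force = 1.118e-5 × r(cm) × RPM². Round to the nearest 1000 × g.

54000 x g

r = 164 mm = 16.4 cm
RCF₁ = 1.118 × 10⁻⁵ × 16.4 × (16020)² = 1.118 × 10⁻⁵ × 16.4 × 256,640,400 ≈ 47,055.5 × g
RCF₂ = 1.118 × 10⁻⁵ × 16.4 × (23430)² = 1.118 × 10⁻⁵ × 16.4 × 548,964,900 ≈ 100,653.8 × g
Increase = 100,653.8 − 47,055.5 = 53,598.3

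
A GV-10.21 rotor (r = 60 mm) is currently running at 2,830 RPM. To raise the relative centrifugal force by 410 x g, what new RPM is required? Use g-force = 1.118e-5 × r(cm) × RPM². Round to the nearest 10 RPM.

r = 60 mm = 6.0 cm
Current RCF = 1.118 × 10⁻⁵ × 6 × (2830)² = 1.118 × 10⁻⁵ × 6 × 8,008,900 ≈ 537.2 × g
Target RCF = 537.2 + 410 = 947.2 × g
N² = 947.2 / (6.708 × 10⁻⁵) = 14,120,453
N ≈ √14,120,453 ≈ 3,757.7

3760 RPM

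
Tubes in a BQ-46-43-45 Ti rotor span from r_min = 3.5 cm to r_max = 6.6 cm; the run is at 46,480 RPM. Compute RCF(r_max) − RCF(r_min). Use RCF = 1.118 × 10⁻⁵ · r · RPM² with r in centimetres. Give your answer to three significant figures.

≈ 74900 g

RCF_max = 1.118 × 10⁻⁵ × 6.6 × (46480)² = 1.118 × 10⁻⁵ × 6.6 × 2,160,390,400 ≈ 159,410.9 × g
RCF_min = 1.118 × 10⁻⁵ × 3.5 × (46480)² = 1.118 × 10⁻⁵ × 3.5 × 2,160,390,400 ≈ 84,536.1 × g
ΔRCF = 159,410.9 − 84,536.1 = 74,874.8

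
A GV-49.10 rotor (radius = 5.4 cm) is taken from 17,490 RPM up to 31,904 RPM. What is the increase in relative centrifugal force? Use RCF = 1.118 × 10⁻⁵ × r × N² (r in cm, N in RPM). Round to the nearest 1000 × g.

≈ 43000 ×g

RCF₁ = 1.118 × 10⁻⁵ × 5.4 × (17490)² = 1.118 × 10⁻⁵ × 5.4 × 305,900,100 ≈ 18,467.8 × g
RCF₂ = 1.118 × 10⁻⁵ × 5.4 × (31904)² = 1.118 × 10⁻⁵ × 5.4 × 1,017,865,216 ≈ 61,450.6 × g
Increase = 61,450.6 − 18,467.8 = 42,982.8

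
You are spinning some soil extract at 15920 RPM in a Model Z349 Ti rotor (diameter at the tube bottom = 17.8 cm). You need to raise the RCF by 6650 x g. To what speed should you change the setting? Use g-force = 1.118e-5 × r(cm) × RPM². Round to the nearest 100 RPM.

N₂ ≈ 17900 RPM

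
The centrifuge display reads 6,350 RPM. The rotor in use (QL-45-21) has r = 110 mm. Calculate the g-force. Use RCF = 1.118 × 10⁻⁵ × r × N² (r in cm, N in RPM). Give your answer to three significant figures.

RCF ≈ 4960 g

r = 110 mm = 11.0 cm
RCF = 1.118 × 10⁻⁵ × 11 × (6350)² = 1.118 × 10⁻⁵ × 11 × 40,322,500 ≈ 4,958.9 × g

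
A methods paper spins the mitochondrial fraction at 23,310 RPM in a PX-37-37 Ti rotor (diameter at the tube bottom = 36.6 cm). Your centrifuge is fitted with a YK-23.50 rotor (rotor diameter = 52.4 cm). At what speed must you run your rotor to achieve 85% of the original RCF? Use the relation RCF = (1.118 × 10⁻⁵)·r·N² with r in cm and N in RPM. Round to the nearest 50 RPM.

≈ 17950 RPM

Original rotor: r = 36.6 / 2 = 18.3 cm
RCF_original = 1.118 × 10⁻⁵ × 18.3 × (23310)² = 1.118 × 10⁻⁵ × 18.3 × 543,356,100 ≈ 111,167.4 × g
Target RCF = 0.85 × 111,167.4 ≈ 94,492.3 × g
Your rotor: r = 52.4 / 2 = 26.2 cm
94,492.3 = 1.118 × 10⁻⁵ × 26.2 × N²
N² = 94,492.3 / (29.2916 × 10⁻⁵) = 322,591,801
N ≈ √322,591,801 ≈ 17,960.8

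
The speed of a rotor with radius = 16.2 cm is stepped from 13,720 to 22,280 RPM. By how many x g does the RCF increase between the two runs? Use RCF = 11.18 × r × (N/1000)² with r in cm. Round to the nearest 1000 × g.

RCF₁ = 11.18 × 16.2 × (13.72)² = 11.18 × 16.2 × 188.2384 ≈ 34,093 × g
RCF₂ = 11.18 × 16.2 × (22.28)² = 11.18 × 16.2 × 496.3984 ≈ 89,905.7 × g
Increase = 89,905.7 − 34,093 = 55,812.7

56000 x g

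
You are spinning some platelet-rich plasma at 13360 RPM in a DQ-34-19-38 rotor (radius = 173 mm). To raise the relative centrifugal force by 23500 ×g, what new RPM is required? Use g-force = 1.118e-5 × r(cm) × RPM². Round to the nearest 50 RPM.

17300 RPM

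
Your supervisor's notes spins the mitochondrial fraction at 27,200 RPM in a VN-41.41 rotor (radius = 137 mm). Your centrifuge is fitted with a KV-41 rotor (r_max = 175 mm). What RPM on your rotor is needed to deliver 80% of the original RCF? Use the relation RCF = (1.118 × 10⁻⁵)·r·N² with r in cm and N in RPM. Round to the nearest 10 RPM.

Original rotor: r = 137 mm = 13.7 cm
RCF_original = 1.118 × 10⁻⁵ × 13.7 × (27200)² = 1.118 × 10⁻⁵ × 13.7 × 739,840,000 ≈ 113,318.3 × g
Target RCF = 0.8 × 113,318.3 ≈ 90,654.6 × g
Your rotor: r = 175 mm = 17.5 cm
90,654.6 = 1.118 × 10⁻⁵ × 17.5 × N²
N² = 90,654.6 / (19.565 × 10⁻⁵) = 463,350,882
N ≈ √463,350,882 ≈ 21,525.6

≈ 21530 RPM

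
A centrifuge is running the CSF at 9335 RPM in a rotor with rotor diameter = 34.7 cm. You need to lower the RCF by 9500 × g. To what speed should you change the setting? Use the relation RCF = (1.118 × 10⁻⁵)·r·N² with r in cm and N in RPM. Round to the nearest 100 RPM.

≈ 6200 RPM

r = 34.7 / 2 = 17.35 cm
Current RCF = 1.118 × 10⁻⁵ × 17.35 × (9335)² = 1.118 × 10⁻⁵ × 17.35 × 87,142,225 ≈ 16,903.2 × g
Target RCF = 16,903.2 − 9,500 = 7,403.2 × g
N² = 7,403.2 / (19.3973 × 10⁻⁵) = 38,166,137
N ≈ √38,166,137 ≈ 6,177.9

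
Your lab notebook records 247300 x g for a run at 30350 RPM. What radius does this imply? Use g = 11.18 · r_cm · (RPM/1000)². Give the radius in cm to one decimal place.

≈ 24.0 cm

247300 = 11.18 × r × (30.35)²
r = 247300 / (11.18 × 921.1225) = 247300 / 10298.15 ≈ 24.014 cm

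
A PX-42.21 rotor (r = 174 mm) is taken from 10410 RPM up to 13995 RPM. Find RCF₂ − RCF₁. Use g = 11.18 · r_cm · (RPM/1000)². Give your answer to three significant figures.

r = 174 mm = 17.4 cm
RCF₁ = 11.18 × 17.4 × (10.41)² = 11.18 × 17.4 × 108.3681 ≈ 21,081.1 × g
RCF₂ = 11.18 × 17.4 × (13.995)² = 11.18 × 17.4 × 195.860025 ≈ 38,101 × g
Increase = 38,101 − 21,081.1 = 17,019.9

≈ 17000 g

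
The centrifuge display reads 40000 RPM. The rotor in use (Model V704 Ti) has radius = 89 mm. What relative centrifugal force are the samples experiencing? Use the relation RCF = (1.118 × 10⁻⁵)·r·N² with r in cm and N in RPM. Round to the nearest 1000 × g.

r = 89 mm = 8.9 cm
RCF = 1.118 × 10⁻⁵ × 8.9 × (40000)² = 1.118 × 10⁻⁵ × 8.9 × 1,600,000,000 ≈ 159,203.2 × g

≈ 159000 g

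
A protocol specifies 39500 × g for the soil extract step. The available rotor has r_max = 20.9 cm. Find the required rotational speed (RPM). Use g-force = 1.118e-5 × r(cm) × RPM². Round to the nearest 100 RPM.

13000 RPM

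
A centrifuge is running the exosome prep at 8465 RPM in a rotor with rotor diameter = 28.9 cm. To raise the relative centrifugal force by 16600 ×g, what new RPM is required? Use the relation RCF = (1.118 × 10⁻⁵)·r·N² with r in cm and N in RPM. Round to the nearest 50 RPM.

13200 RPM

r = 28.9 / 2 = 14.45 cm
Current RCF = 1.118 × 10⁻⁵ × 14.45 × (8465)² = 1.118 × 10⁻⁵ × 14.45 × 71,656,225 ≈ 11,576.1 × g
Target RCF = 11,576.1 + 16,600 = 28,176.1 × g
N² = 28,176.1 / (16.1551 × 10⁻⁵) = 174,409,939
N ≈ √174,409,939 ≈ 13,206.4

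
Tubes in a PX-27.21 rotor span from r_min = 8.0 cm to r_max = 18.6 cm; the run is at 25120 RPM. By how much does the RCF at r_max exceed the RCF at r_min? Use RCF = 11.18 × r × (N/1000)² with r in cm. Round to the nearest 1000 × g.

≈ 75000 ×g

ΔRCF = 11.18 × (r_max − r_min) × (N/1000)² = 11.18 × 10.6 × 631.0144 ≈ 74,780.3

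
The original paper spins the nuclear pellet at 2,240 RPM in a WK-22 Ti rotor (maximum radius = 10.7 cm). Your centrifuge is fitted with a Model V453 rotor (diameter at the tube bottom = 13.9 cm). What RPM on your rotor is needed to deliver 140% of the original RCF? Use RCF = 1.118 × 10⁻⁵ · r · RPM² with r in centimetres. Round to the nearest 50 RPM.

≈ 3300 RPM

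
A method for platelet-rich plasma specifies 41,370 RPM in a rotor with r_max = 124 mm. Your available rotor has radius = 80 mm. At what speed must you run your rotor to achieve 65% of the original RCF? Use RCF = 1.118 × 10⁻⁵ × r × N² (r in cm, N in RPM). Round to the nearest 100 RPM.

41500 RPM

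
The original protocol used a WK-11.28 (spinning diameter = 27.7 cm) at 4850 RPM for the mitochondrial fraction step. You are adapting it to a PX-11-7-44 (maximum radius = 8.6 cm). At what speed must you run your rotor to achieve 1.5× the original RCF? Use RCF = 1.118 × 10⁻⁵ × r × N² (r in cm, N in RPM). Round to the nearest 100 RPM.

Original rotor: r = 27.7 / 2 = 13.85 cm
RCF_original = 1.118 × 10⁻⁵ × 13.85 × (4850)² = 1.118 × 10⁻⁵ × 13.85 × 23,522,500 ≈ 3,642.3 × g
Target RCF = 1.5 × 3,642.3 ≈ 5,463.5 × g
5,463.5 = 1.118 × 10⁻⁵ × 8.6 × N²
N² = 5,463.5 / (9.6148 × 10⁻⁵) = 56,823,855
N ≈ √56,823,855 ≈ 7,538.2

≈ 7500 RPM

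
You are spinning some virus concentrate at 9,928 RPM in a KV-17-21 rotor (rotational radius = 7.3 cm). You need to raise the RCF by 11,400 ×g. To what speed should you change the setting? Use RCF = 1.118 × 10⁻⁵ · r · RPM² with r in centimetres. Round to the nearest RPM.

≈ 15435 RPM

Current RCF = 1.118 × 10⁻⁵ × 7.3 × (9928)² = 1.118 × 10⁻⁵ × 7.3 × 98,565,184 ≈ 8,044.3 × g
Target RCF = 8,044.3 + 11,400 = 19,444.3 × g
N² = 19,444.3 / (8.1614 × 10⁻⁵) = 238,247,114
N ≈ √238,247,114 ≈ 15,435.3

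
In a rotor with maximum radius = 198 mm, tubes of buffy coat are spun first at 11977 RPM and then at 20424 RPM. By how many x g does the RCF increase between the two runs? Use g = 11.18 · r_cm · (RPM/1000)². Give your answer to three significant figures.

r = 198 mm = 19.8 cm
RCF₁ = 11.18 × 19.8 × (11.977)² = 11.18 × 19.8 × 143.448529 ≈ 31,754.3 × g
RCF₂ = 11.18 × 19.8 × (20.424)² = 11.18 × 19.8 × 417.139776 ≈ 92,339.7 × g
Increase = 92,339.7 − 31,754.3 = 60,585.4

60600 x g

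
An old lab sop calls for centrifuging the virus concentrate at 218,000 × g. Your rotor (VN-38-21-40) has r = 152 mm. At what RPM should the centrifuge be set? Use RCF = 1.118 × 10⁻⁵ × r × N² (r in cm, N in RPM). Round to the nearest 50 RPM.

35800 RPM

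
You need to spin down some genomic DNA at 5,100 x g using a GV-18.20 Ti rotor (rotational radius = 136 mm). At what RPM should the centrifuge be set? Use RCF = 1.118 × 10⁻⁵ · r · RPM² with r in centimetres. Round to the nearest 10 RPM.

5790 RPM

r = 136 mm = 13.6 cm
5,100 = 1.118 × 10⁻⁵ × 13.6 × N²
N² = 5,100 / (15.2048 × 10⁻⁵) = 33,542,039
N ≈ √33,542,039 ≈ 5,791.5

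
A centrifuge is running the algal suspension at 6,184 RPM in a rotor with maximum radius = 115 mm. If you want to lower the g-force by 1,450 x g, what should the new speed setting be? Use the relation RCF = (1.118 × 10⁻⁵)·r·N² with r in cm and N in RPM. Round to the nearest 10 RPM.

r = 115 mm = 11.5 cm
Current RCF = 1.118 × 10⁻⁵ × 11.5 × (6184)² = 1.118 × 10⁻⁵ × 11.5 × 38,241,856 ≈ 4,916.8 × g
Target RCF = 4,916.8 − 1,450 = 3,466.8 × g
N² = 3,466.8 / (12.857 × 10⁻⁵) = 26,964,300
N ≈ √26,964,300 ≈ 5,192.7

5190 RPM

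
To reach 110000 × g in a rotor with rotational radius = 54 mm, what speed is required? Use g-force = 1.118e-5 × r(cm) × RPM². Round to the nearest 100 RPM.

≈ 42700 RPM

r = 54 mm = 5.4 cm
110,000 = 1.118 × 10⁻⁵ × 5.4 × N²
N² = 110,000 / (6.0372 × 10⁻⁵) = 1,822,036,706
N ≈ √1,822,036,706 ≈ 42,685.3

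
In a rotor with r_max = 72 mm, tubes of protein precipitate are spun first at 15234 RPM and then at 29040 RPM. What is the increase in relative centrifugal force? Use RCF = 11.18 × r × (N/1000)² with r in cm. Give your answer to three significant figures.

≈ 49200 × g

r = 72 mm = 7.2 cm
RCF₁ = 11.18 × 7.2 × (15.234)² = 11.18 × 7.2 × 232.074756 ≈ 18,681.1 × g
RCF₂ = 11.18 × 7.2 × (29.04)² = 11.18 × 7.2 × 843.3216 ≈ 67,884 × g
Increase = 67,884 − 18,681.1 = 49,202.9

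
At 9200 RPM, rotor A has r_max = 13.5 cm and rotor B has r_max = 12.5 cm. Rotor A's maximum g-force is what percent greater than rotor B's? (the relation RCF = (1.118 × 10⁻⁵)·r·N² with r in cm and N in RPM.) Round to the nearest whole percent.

At equal RPM, RCF scales linearly with r: ratio = 13.5 / 12.5 = 1.0800.
So rotor A delivers 8.0% more g-force.

8%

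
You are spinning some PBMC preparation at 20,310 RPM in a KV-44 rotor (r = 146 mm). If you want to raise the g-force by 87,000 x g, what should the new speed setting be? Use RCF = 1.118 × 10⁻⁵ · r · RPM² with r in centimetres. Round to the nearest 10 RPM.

r = 146 mm = 14.6 cm
Current RCF = 1.118 × 10⁻⁵ × 14.6 × (20310)² = 1.118 × 10⁻⁵ × 14.6 × 412,496,100 ≈ 67,330.9 × g
Target RCF = 67,330.9 + 87,000 = 154,330.9 × g
N² = 154,330.9 / (16.3228 × 10⁻⁵) = 945,492,808
N ≈ √945,492,808 ≈ 30,748.9

≈ 30750 RPM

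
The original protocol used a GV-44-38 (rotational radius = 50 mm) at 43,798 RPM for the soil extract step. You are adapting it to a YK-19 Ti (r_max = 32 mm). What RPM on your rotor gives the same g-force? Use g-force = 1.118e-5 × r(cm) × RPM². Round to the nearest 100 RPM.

Original rotor: r = 50 mm = 5.0 cm
RCF_original = 1.118 × 10⁻⁵ × 5 × (43798)² = 1.118 × 10⁻⁵ × 5 × 1,918,264,804 ≈ 107,231 × g
Your rotor: r = 32 mm = 3.2 cm
107,231 = 1.118 × 10⁻⁵ × 3.2 × N²
N² = 107,231 / (3.5776 × 10⁻⁵) = 2,997,288,685
N ≈ √2,997,288,685 ≈ 54,747.5

≈ 54700 RPM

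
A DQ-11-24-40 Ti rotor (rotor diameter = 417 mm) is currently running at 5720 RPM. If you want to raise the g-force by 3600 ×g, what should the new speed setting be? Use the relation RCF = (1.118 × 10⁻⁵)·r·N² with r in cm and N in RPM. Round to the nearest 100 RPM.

≈ 6900 RPM

r = 417 mm / 2 = 208.5 mm = 20.85 cm
Current RCF = 1.118 × 10⁻⁵ × 20.85 × (5720)² = 1.118 × 10⁻⁵ × 20.85 × 32,718,400 ≈ 7,626.8 × g
Target RCF = 7,626.8 + 3,600 = 11,226.8 × g
N² = 11,226.8 / (23.3103 × 10⁻⁵) = 48,162,400
N ≈ √48,162,400 ≈ 6,939.9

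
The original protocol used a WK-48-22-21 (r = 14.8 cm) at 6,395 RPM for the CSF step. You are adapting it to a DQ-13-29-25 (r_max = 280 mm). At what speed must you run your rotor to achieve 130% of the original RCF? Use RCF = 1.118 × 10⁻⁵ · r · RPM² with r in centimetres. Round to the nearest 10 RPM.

5300 RPM

RCF_original = 1.118 × 10⁻⁵ × 14.8 × (6395)² = 1.118 × 10⁻⁵ × 14.8 × 40,896,025 ≈ 6,766.8 × g
Target RCF = 1.3 × 6,766.8 ≈ 8,796.8 × g
Your rotor: r = 280 mm = 28.0 cm
8,796.8 = 1.118 × 10⁻⁵ × 28 × N²
N² = 8,796.8 / (31.304 × 10⁻⁵) = 28,101,201
N ≈ √28,101,201 ≈ 5,301.1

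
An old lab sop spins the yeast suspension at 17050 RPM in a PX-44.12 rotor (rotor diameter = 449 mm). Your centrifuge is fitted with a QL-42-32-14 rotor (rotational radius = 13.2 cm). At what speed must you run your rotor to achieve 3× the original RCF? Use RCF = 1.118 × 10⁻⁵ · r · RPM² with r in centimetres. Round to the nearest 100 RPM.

38500 RPM

Original rotor: r = 449 mm / 2 = 224.5 mm = 22.45 cm
RCF_original = 1.118 × 10⁻⁵ × 22.45 × (17050)² = 1.118 × 10⁻⁵ × 22.45 × 290,702,500 ≈ 72,963.7 × g
Target RCF = 3 × 72,963.7 ≈ 218,891.1 × g
218,891.1 = 1.118 × 10⁻⁵ × 13.2 × N²
N² = 218,891.1 / (14.7576 × 10⁻⁵) = 1,483,243,210
N ≈ √1,483,243,210 ≈ 38,512.9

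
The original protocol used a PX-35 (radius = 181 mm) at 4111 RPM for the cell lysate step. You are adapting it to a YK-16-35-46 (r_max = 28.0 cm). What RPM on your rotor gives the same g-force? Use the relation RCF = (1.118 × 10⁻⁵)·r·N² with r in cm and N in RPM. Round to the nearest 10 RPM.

3310 RPM

Original rotor: r = 181 mm = 18.1 cm
RCF_original = 1.118 × 10⁻⁵ × 18.1 × (4111)² = 1.118 × 10⁻⁵ × 18.1 × 16,900,321 ≈ 3,419.9 × g
3,419.9 = 1.118 × 10⁻⁵ × 28 × N²
N² = 3,419.9 / (31.304 × 10⁻⁵) = 10,924,802
N ≈ √10,924,802 ≈ 3,305.3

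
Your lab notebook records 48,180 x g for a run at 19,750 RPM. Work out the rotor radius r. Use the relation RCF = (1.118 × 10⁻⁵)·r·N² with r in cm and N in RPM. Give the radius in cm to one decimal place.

RCF = 1.118 × 10⁻⁵ × r × N²
48180 = 1.118 × 10⁻⁵ × r × (19750)²
r = 48180 / (1.118 × 10⁻⁵ × 390,062,500) = 48180 / 4360.899 ≈ 11.048 cm

11.0 cm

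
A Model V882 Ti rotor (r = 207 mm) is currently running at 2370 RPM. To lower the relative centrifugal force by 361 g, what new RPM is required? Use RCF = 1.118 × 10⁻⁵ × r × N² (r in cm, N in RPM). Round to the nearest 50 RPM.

2000 RPM

r = 207 mm = 20.7 cm
Current RCF = 1.118 × 10⁻⁵ × 20.7 × (2370)² = 1.118 × 10⁻⁵ × 20.7 × 5,616,900 ≈ 1,299.9 × g
Target RCF = 1,299.9 − 361 = 938.9 × g
N² = 938.9 / (23.1426 × 10⁻⁵) = 4,057,020
N ≈ √4,057,020 ≈ 2,014.2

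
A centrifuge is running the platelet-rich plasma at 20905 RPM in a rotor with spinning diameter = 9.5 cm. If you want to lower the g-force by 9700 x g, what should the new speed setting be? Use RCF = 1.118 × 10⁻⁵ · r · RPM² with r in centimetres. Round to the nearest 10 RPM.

N₂ ≈ 15950 RPM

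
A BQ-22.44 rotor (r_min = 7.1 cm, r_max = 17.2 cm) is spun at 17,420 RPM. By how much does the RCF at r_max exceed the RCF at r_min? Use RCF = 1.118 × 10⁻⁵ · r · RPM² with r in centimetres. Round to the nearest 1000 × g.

RCF_max = 1.118 × 10⁻⁵ × 17.2 × (17420)² = 1.118 × 10⁻⁵ × 17.2 × 303,456,400 ≈ 58,353.5 × g
RCF_min = 1.118 × 10⁻⁵ × 7.1 × (17420)² = 1.118 × 10⁻⁵ × 7.1 × 303,456,400 ≈ 24,087.8 × g
ΔRCF = 58,353.5 − 24,087.8 = 34,265.7

34000 x g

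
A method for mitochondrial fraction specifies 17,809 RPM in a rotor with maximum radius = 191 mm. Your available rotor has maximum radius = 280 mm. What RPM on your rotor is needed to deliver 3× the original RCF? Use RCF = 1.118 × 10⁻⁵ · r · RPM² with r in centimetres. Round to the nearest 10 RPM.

25480 RPM

Original rotor: r = 191 mm = 19.1 cm
RCF_original = 1.118 × 10⁻⁵ × 19.1 × (17809)² = 1.118 × 10⁻⁵ × 19.1 × 317,160,481 ≈ 67,725.8 × g
Target RCF = 3 × 67,725.8 ≈ 203,177.4 × g
Your rotor: r = 280 mm = 28.0 cm
203,177.4 = 1.118 × 10⁻⁵ × 28 × N²
N² = 203,177.4 / (31.304 × 10⁻⁵) = 649,046,128
N ≈ √649,046,128 ≈ 25,476.4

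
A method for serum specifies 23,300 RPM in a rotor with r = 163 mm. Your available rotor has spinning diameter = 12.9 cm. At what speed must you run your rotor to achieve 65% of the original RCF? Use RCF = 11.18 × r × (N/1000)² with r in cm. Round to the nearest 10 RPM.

≈ 29860 RPM

Original rotor: r = 163 mm = 16.3 cm
RCF_original = 11.18 × 16.3 × (23.3)² = 11.18 × 16.3 × 542.89 ≈ 98,933 × g
Target RCF = 0.65 × 98,933 ≈ 64,306.5 × g
Your rotor: r = 12.9 / 2 = 6.45 cm
64,306.5 = 11.18 × 6.45 × (N/1000)²
(N/1000)² = 64,306.5 / 72.111 = 891.771
N = 1000 × √891.771 ≈ 29,862.5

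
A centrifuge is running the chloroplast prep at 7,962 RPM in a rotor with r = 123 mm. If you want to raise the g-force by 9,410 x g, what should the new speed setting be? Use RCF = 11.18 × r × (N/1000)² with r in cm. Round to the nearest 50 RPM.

11500 RPM

r = 123 mm = 12.3 cm
Current RCF = 11.18 × 12.3 × (7.962)² = 11.18 × 12.3 × 63.393444 ≈ 8,717.5 × g
Target RCF = 8,717.5 + 9,410 = 18,127.5 × g
(N/1000)² = 18,127.5 / 137.514 = 131.8229
N = 1000 × √131.8229 ≈ 11,481.4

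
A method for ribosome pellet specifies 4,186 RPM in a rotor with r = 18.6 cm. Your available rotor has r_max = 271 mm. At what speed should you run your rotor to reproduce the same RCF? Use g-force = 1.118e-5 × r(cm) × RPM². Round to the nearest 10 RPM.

≈ 3470 RPM

RCF_original = 1.118 × 10⁻⁵ × 18.6 × (4186)² = 1.118 × 10⁻⁵ × 18.6 × 17,522,596 ≈ 3,643.8 × g
Your rotor: r = 271 mm = 27.1 cm
3,643.8 = 1.118 × 10⁻⁵ × 27.1 × N²
N² = 3,643.8 / (30.2978 × 10⁻⁵) = 12,026,616
N ≈ √12,026,616 ≈ 3,467.9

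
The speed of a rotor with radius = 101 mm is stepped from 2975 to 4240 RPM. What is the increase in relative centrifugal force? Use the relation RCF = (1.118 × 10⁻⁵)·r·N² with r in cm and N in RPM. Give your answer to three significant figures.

r = 101 mm = 10.1 cm
RCF₁ = 1.118 × 10⁻⁵ × 10.1 × (2975)² = 1.118 × 10⁻⁵ × 10.1 × 8,850,625 ≈ 999.4 × g
RCF₂ = 1.118 × 10⁻⁵ × 10.1 × (4240)² = 1.118 × 10⁻⁵ × 10.1 × 17,977,600 ≈ 2,030 × g
Increase = 2,030 − 999.4 = 1,030.6

1030 x g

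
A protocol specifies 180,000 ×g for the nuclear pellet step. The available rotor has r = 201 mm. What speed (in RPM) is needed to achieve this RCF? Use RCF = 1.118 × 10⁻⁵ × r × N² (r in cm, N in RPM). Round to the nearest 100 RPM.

r = 201 mm = 20.1 cm
180,000 = 1.118 × 10⁻⁵ × 20.1 × N²
N² = 180,000 / (22.4718 × 10⁻⁵) = 801,003,925
N ≈ √801,003,925 ≈ 28,302.0

28300 RPM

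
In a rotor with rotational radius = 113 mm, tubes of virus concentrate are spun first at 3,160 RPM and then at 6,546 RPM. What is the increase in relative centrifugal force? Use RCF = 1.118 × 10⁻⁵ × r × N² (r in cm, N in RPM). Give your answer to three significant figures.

r = 113 mm = 11.3 cm
RCF₁ = 1.118 × 10⁻⁵ × 11.3 × (3160)² = 1.118 × 10⁻⁵ × 11.3 × 9,985,600 ≈ 1,261.5 × g
RCF₂ = 1.118 × 10⁻⁵ × 11.3 × (6546)² = 1.118 × 10⁻⁵ × 11.3 × 42,850,116 ≈ 5,413.4 × g
Increase = 5,413.4 − 1,261.5 = 4,151.9

≈ 4150 x g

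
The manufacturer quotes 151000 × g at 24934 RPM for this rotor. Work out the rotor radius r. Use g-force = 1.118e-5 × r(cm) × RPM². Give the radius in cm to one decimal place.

RCF = 1.118 × 10⁻⁵ × r × N²
151000 = 1.118 × 10⁻⁵ × r × (24934)²
r = 151000 / (1.118 × 10⁻⁵ × 621,704,356) = 151000 / 6950.655 ≈ 21.725 cm

r ≈ 21.7 cm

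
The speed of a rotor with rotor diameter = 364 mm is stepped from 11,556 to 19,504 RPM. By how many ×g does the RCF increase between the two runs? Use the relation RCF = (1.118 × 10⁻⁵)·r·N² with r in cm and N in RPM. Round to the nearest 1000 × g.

50000 ×g

r = 364 mm / 2 = 182 mm = 18.2 cm
RCF₁ = 1.118 × 10⁻⁵ × 18.2 × (11556)² = 1.118 × 10⁻⁵ × 18.2 × 133,541,136 ≈ 27,172.4 × g
RCF₂ = 1.118 × 10⁻⁵ × 18.2 × (19504)² = 1.118 × 10⁻⁵ × 18.2 × 380,406,016 ≈ 77,403.5 × g
Increase = 77,403.5 − 27,172.4 = 50,231.1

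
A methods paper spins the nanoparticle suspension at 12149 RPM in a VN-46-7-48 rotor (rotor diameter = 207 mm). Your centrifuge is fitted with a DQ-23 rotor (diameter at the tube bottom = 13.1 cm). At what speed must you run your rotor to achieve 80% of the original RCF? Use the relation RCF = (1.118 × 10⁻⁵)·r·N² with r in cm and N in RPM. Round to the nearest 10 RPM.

13660 RPM

Original rotor: r = 207 mm / 2 = 103.5 mm = 10.35 cm
RCF_original = 1.118 × 10⁻⁵ × 10.35 × (12149)² = 1.118 × 10⁻⁵ × 10.35 × 147,598,201 ≈ 17,079 × g
Target RCF = 0.8 × 17,079 ≈ 13,663.2 × g
Your rotor: r = 13.1 / 2 = 6.55 cm
13,663.2 = 1.118 × 10⁻⁵ × 6.55 × N²
N² = 13,663.2 / (7.3229 × 10⁻⁵) = 186,581,819
N ≈ √186,581,819 ≈ 13,659.5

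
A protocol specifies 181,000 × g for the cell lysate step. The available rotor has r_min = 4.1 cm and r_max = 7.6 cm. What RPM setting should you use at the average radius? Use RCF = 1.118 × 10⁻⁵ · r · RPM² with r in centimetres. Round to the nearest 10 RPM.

≈ 52610 RPM

r_avg = (4.1 + 7.6) / 2 = 5.85 cm
181,000 = 1.118 × 10⁻⁵ × 5.85 × N²
N² = 181,000 / (6.5403 × 10⁻⁵) = 2,767,457,150
N ≈ √2,767,457,150 ≈ 52,606.6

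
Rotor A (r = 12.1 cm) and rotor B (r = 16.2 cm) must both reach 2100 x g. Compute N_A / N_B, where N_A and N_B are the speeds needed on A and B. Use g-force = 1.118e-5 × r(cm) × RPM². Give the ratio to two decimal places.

1.16

At fixed RCF, N ∝ 1/√r, so N_A/N_B = √(r_B/r_A) = √(16.2/12.1) = √1.338843 = 1.1571.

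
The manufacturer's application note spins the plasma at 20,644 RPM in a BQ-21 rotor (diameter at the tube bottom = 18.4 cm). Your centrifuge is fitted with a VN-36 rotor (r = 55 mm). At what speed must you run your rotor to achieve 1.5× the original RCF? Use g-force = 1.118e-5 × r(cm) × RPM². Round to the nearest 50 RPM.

32700 RPM

Original rotor: r = 18.4 / 2 = 9.2 cm
RCF_original = 1.118 × 10⁻⁵ × 9.2 × (20644)² = 1.118 × 10⁻⁵ × 9.2 × 426,174,736 ≈ 43,834.6 × g
Target RCF = 1.5 × 43,834.6 ≈ 65,751.9 × g
Your rotor: r = 55 mm = 5.5 cm
65,751.9 = 1.118 × 10⁻⁵ × 5.5 × N²
N² = 65,751.9 / (6.149 × 10⁻⁵) = 1,069,310,457
N ≈ √1,069,310,457 ≈ 32,700.3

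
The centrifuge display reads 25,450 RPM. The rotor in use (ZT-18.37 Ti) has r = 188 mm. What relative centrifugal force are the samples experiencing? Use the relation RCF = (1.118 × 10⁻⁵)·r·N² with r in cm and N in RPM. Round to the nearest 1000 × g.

r = 188 mm = 18.8 cm
RCF = 1.118 × 10⁻⁵ × r × N²
RCF = 1.118 × 10⁻⁵ × 18.8 × (25450)² = 1.118 × 10⁻⁵ × 18.8 × 647,702,500 ≈ 136,136.7 × g

136000 g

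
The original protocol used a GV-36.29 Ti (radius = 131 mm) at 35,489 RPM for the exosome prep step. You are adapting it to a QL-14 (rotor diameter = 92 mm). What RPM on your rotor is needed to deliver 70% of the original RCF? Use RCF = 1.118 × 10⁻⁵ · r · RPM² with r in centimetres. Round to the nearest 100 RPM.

50100 RPM

Original rotor: r = 131 mm = 13.1 cm
RCF = 1.118 × 10⁻⁵ × r × N²
RCF_original = 1.118 × 10⁻⁵ × 13.1 × (35489)² = 1.118 × 10⁻⁵ × 13.1 × 1,259,469,121 ≈ 184,459.3 × g
Target RCF = 0.7 × 184,459.3 ≈ 129,121.5 × g
Your rotor: r = 92 mm / 2 = 46 mm = 4.6 cm
129,121.5 = 1.118 × 10⁻⁵ × 4.6 × N²
N² = 129,121.5 / (5.1428 × 10⁻⁵) = 2,510,723,730
N ≈ √2,510,723,730 ≈ 50,107.1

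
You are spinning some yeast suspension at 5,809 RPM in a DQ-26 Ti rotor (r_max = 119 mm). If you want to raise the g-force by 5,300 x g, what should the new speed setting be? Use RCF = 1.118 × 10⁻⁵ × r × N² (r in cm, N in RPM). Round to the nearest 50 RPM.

r = 119 mm = 11.9 cm
Current RCF = 1.118 × 10⁻⁵ × 11.9 × (5809)² = 1.118 × 10⁻⁵ × 11.9 × 33,744,481 ≈ 4,489.4 × g
Target RCF = 4,489.4 + 5,300 = 9,789.4 × g
N² = 9,789.4 / (13.3042 × 10⁻⁵) = 73,581,275
N ≈ √73,581,275 ≈ 8,578.0

N₂ ≈ 8600 RPM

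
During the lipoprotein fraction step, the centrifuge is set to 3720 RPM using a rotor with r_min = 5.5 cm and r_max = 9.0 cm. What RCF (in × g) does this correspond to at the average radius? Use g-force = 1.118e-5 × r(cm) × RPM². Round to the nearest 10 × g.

≈ 1120 × g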